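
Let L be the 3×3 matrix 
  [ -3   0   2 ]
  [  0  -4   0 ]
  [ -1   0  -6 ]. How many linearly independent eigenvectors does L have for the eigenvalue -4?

L + 4I = [[1, 0, 2], [0, 0, 0], [-1, 0, -2]].
This matrix has rank 1, so its null space has dimension 3 − 1 = 2.

2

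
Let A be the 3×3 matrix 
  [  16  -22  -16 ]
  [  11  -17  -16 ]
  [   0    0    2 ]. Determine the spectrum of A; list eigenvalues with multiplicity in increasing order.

Characteristic polynomial: p(r) = r^3 - r^2 - 32r + 60 = (r - 5)(r - 2)(r + 6).
Roots (with multiplicity): -6, 2, 5.

-6, 2, 5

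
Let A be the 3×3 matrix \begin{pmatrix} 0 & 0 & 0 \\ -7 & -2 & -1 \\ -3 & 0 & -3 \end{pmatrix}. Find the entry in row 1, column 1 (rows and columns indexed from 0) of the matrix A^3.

Characteristic polynomial: t^3 + 5t^2 + 6t = t(t + 2)(t + 3), so the eigenvalues are -3, -2, 0.
t=-2: eigenvector (0, 1, 0).
t=0: eigenvector (1, -3, -1).
t=-3: eigenvector (0, 1, 1).
P = [[0, 1, 0], [1, -3, 1], [0, -1, 1]], D = diag(-2, 0, -3), P⁻¹ = [[2, 1, -1], [1, 0, 0], [1, 0, 1]].
A³ = P·diag(-8, 0, -27)·P⁻¹ = [[0, 0, 0], [-43, -8, -19], [-27, 0, -27]].
The requested entry is -8.

-8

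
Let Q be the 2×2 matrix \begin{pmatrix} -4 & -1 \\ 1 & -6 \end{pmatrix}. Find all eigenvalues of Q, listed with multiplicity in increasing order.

-5, -5

Characteristic polynomial: p(t) = t^2 + 10t + 25 = (t + 5)^2.
Roots (with multiplicity): -5, -5.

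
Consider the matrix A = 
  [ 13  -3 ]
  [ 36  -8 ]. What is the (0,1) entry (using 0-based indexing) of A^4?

Characteristic polynomial: r^2 - 5r + 4 = (r - 4)(r - 1), so the eigenvalues are 1, 4.
r=4: eigenvector (1, 3).
r=1: eigenvector (1, 4).
P = [[1, 1], [3, 4]], D = diag(4, 1), P⁻¹ = [[4, -1], [-3, 1]].
A⁴ = P·diag(256, 1)·P⁻¹ = [[1021, -255], [3060, -764]].
The requested entry is -255.

-255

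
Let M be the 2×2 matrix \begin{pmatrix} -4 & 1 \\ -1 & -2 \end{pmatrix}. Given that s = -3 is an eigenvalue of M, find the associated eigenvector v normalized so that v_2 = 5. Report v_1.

M + 3I = [[-1, 1], [-1, 1]].
Solving (M + 3I)v = 0 gives the eigenspace spanned by (5, 5).
With v_2 = 5, v = (5, 5), so v_1 = 5.

5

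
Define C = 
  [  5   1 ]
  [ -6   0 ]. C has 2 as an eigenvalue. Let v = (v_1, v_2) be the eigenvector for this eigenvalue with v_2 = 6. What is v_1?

C − 2I = [[3, 1], [-6, -2]].
Solving (C − 2I)v = 0 gives the eigenspace spanned by (-2, 6).
With v_2 = 6, v = (-2, 6), so v_1 = -2.

-2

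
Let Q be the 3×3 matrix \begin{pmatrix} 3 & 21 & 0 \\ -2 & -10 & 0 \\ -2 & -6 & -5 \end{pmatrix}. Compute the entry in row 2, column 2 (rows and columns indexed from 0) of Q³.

-125

Characteristic polynomial: λ^3 + 12λ^2 + 47λ + 60 = (λ + 3)(λ + 4)(λ + 5), so the eigenvalues are -5, -4, -3.
λ=-3: eigenvector (7, -2, -1).
λ=-5: eigenvector (0, 0, 1).
λ=-4: eigenvector (-3, 1, 0).
P = [[7, 0, -3], [-2, 0, 1], [-1, 1, 0]], D = diag(-3, -5, -4), P⁻¹ = [[1, 3, 0], [1, 3, 1], [2, 7, 0]].
Q³ = P·diag(-27, -125, -64)·P⁻¹ = [[195, 777, 0], [-74, -286, 0], [-98, -294, -125]].
The requested entry is -125.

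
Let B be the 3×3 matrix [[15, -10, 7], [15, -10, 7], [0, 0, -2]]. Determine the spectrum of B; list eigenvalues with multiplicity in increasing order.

-2, 0, 5

Characteristic polynomial: p(λ) = λ^3 - 3λ^2 - 10λ = λ(λ - 5)(λ + 2).
Roots (with multiplicity): -2, 0, 5.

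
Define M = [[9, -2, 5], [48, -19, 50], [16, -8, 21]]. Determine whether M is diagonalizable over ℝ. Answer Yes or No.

No

Characteristic polynomial: p(s) = s^3 - 11s^2 + 35s - 25 = (s - 5)^2(s - 1).
s = 5 has algebraic multiplicity 2; rank(M − 5I) = 2, so geometric multiplicity = 1.
Geometric multiplicity < algebraic multiplicity, so M is not diagonalizable.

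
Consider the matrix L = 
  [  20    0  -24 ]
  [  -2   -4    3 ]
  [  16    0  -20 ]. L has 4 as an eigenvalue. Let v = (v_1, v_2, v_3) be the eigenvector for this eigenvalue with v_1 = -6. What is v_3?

-4

L − 4I = [[16, 0, -24], [-2, -8, 3], [16, 0, -24]].
Solving (L − 4I)v = 0 gives the eigenspace spanned by (-6, 0, -4).
With v_1 = -6, v = (-6, 0, -4), so v_3 = -4.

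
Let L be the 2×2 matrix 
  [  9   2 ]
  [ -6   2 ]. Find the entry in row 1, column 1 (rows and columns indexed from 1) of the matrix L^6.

139749

Characteristic polynomial: t^2 - 11t + 30 = (t - 6)(t - 5), so the eigenvalues are 5, 6.
t=5: eigenvector (1, -2).
t=6: eigenvector (2, -3).
P = [[1, 2], [-2, -3]], D = diag(5, 6), P⁻¹ = [[-3, -2], [2, 1]].
L⁶ = P·diag(15625, 46656)·P⁻¹ = [[139749, 62062], [-186186, -77468]].
The requested entry is 139749.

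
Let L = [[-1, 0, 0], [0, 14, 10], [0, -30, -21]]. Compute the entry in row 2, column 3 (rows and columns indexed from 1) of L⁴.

-2590

Characteristic polynomial: s^3 + 8s^2 + 13s + 6 = (s + 1)^2(s + 6), so the eigenvalues are -6, -1, -1.
s=-1: eigenvector (1, 0, 0).
s=-1: eigenvector (0, 2, -3).
s=-6: eigenvector (0, 1, -2).
P = [[1, 0, 0], [0, 2, 1], [0, -3, -2]], D = diag(-1, -1, -6), P⁻¹ = [[1, 0, 0], [0, 2, 1], [0, -3, -2]].
L⁴ = P·diag(1, 1, 1296)·P⁻¹ = [[1, 0, 0], [0, -3884, -2590], [0, 7770, 5181]].
The requested entry is -2590.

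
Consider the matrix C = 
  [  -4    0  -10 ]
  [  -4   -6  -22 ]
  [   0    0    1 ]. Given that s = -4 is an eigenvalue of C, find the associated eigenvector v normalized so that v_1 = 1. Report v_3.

0

C + 4I = [[0, 0, -10], [-4, -2, -22], [0, 0, 5]].
Solving (C + 4I)v = 0 gives the eigenspace spanned by (1, -2, 0).
With v_1 = 1, v = (1, -2, 0), so v_3 = 0.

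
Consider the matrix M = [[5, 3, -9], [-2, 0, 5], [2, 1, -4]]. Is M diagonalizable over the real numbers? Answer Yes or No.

No

Characteristic polynomial: p(s) = s^3 - s^2 - s + 1 = (s - 1)^2(s + 1).
s = 1 has algebraic multiplicity 2; rank(M − 1I) = 2, so geometric multiplicity = 1.
Geometric multiplicity < algebraic multiplicity, so M is not diagonalizable.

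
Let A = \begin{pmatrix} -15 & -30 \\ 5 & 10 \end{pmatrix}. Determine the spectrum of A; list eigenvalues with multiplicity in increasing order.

-5, 0

Characteristic polynomial: p(s) = s^2 + 5s = s(s + 5).
Roots (with multiplicity): -5, 0.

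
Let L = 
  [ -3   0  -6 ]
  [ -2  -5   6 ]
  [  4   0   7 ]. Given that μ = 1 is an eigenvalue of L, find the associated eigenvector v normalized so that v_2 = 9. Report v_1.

-9

L − 1I = [[-4, 0, -6], [-2, -6, 6], [4, 0, 6]].
Solving (L − 1I)v = 0 gives the eigenspace spanned by (-9, 9, 6).
With v_2 = 9, v = (-9, 9, 6), so v_1 = -9.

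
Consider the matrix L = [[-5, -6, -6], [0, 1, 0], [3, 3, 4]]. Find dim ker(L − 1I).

L − 1I = [[-6, -6, -6], [0, 0, 0], [3, 3, 3]].
This matrix has rank 1, so its null space has dimension 3 − 1 = 2.

2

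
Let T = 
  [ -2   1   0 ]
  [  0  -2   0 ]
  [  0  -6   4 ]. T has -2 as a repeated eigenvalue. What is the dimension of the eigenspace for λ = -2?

T + 2I = [[0, 1, 0], [0, 0, 0], [0, -6, 6]].
This matrix has rank 2, so its null space has dimension 3 − 2 = 1.

1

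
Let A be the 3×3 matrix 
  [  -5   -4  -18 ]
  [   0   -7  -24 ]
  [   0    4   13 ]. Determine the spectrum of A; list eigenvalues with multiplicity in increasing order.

Characteristic polynomial: p(μ) = μ^3 - μ^2 - 25μ + 25 = (μ - 5)(μ - 1)(μ + 5).
Roots (with multiplicity): -5, 1, 5.

-5, 1, 5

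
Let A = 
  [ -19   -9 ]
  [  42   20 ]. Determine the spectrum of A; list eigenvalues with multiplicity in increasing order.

-1, 2

Characteristic polynomial: p(s) = s^2 - s - 2 = (s - 2)(s + 1).
Roots (with multiplicity): -1, 2.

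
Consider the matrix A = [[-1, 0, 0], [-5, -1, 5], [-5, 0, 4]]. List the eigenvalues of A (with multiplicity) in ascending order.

-1, -1, 4

Characteristic polynomial: p(λ) = λ^3 - 2λ^2 - 7λ - 4 = (λ - 4)(λ + 1)^2.
Roots (with multiplicity): -1, -1, 4.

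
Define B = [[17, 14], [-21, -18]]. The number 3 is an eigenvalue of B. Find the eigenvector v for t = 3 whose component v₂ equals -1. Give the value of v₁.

B − 3I = [[14, 14], [-21, -21]].
Solving (B − 3I)v = 0 gives the eigenspace spanned by (1, -1).
With v₂ = -1, v = (1, -1), so v₁ = 1.

1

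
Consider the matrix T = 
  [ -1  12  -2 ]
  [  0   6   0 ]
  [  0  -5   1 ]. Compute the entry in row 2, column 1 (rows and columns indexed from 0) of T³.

Characteristic polynomial: μ^3 - 6μ^2 - μ + 6 = (μ - 6)(μ - 1)(μ + 1), so the eigenvalues are -1, 1, 6.
μ=-1: eigenvector (1, 0, 0).
μ=6: eigenvector (2, 1, -1).
μ=1: eigenvector (-1, 0, 1).
P = [[1, 2, -1], [0, 1, 0], [0, -1, 1]], D = diag(-1, 6, 1), P⁻¹ = [[1, -1, 1], [0, 1, 0], [0, 1, 1]].
T³ = P·diag(-1, 216, 1)·P⁻¹ = [[-1, 432, -2], [0, 216, 0], [0, -215, 1]].
The requested entry is -215.

-215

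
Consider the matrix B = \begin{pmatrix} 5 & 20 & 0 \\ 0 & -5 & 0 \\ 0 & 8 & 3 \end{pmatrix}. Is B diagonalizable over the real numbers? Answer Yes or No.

Characteristic polynomial: p(t) = t^3 - 3t^2 - 25t + 75 = (t - 5)(t - 3)(t + 5).
All 3 eigenvalues are distinct, so B is diagonalizable.

Yes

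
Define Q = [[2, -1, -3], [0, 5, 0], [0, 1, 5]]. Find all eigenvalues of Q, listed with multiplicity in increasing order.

2, 5, 5

Characteristic polynomial: p(μ) = μ^3 - 12μ^2 + 45μ - 50 = (μ - 5)^2(μ - 2).
Roots (with multiplicity): 2, 5, 5.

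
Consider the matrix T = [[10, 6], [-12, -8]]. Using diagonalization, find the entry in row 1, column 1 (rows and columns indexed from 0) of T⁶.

Characteristic polynomial: s^2 - 2s - 8 = (s - 4)(s + 2), so the eigenvalues are -2, 4.
s=4: eigenvector (1, -1).
s=-2: eigenvector (-1, 2).
P = [[1, -1], [-1, 2]], D = diag(4, -2), P⁻¹ = [[2, 1], [1, 1]].
T⁶ = P·diag(4096, 64)·P⁻¹ = [[8128, 4032], [-8064, -3968]].
The requested entry is -3968.

-3968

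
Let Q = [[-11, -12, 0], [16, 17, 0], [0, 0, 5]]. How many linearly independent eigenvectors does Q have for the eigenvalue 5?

2

Q − 5I = [[-16, -12, 0], [16, 12, 0], [0, 0, 0]].
This matrix has rank 1, so its null space has dimension 3 − 1 = 2.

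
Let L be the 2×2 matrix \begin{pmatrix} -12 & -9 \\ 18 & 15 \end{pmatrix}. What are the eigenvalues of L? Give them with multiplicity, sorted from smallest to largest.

-3, 6

Characteristic polynomial: p(μ) = μ^2 - 3μ - 18 = (μ - 6)(μ + 3).
Roots (with multiplicity): -3, 6.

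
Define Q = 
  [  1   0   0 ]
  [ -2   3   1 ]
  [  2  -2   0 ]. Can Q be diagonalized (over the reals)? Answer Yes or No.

Yes

Characteristic polynomial: p(μ) = μ^3 - 4μ^2 + 5μ - 2 = (μ - 2)(μ - 1)^2.
μ = 1 has algebraic multiplicity 2; rank(Q − 1I) = 1, so geometric multiplicity = 2.
Every eigenvalue has geometric = algebraic multiplicity, so Q is diagonalizable.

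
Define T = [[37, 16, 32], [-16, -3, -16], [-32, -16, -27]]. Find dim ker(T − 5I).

T − 5I = [[32, 16, 32], [-16, -8, -16], [-32, -16, -32]].
This matrix has rank 1, so its null space has dimension 3 − 1 = 2.

2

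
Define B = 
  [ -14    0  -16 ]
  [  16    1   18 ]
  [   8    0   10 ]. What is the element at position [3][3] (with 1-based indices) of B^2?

-28

Characteristic polynomial: μ^3 + 3μ^2 - 16μ + 12 = (μ - 2)(μ - 1)(μ + 6), so the eigenvalues are -6, 1, 2.
μ=-6: eigenvector (2, -2, -1).
μ=2: eigenvector (-1, 2, 1).
μ=1: eigenvector (0, 1, 0).
P = [[2, -1, 0], [-2, 2, 1], [-1, 1, 0]], D = diag(-6, 2, 1), P⁻¹ = [[1, 0, 1], [1, 0, 2], [0, 1, -2]].
B² = P·diag(36, 4, 1)·P⁻¹ = [[68, 0, 64], [-64, 1, -58], [-32, 0, -28]].
The requested entry is -28.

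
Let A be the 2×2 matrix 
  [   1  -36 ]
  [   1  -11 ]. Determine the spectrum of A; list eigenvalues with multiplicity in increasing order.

-5, -5

Characteristic polynomial: p(λ) = λ^2 + 10λ + 25 = (λ + 5)^2.
Roots (with multiplicity): -5, -5.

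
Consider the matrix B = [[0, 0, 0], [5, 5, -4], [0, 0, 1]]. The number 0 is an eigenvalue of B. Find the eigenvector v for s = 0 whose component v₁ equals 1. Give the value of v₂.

-1

B = [[0, 0, 0], [5, 5, -4], [0, 0, 1]].
Solving (B)v = 0 gives the eigenspace spanned by (1, -1, 0).
With v₁ = 1, v = (1, -1, 0), so v₂ = -1.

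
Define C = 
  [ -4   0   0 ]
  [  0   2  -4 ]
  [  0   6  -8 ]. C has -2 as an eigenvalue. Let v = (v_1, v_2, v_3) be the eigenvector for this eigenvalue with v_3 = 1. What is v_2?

1

C + 2I = [[-2, 0, 0], [0, 4, -4], [0, 6, -6]].
Solving (C + 2I)v = 0 gives the eigenspace spanned by (0, 1, 1).
With v_3 = 1, v = (0, 1, 1), so v_2 = 1.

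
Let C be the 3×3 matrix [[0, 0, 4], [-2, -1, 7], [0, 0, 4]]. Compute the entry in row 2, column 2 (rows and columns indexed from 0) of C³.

Characteristic polynomial: λ^3 - 3λ^2 - 4λ = λ(λ - 4)(λ + 1), so the eigenvalues are -1, 0, 4.
λ=4: eigenvector (1, 1, 1).
λ=-1: eigenvector (0, 1, 0).
λ=0: eigenvector (1, -2, 0).
P = [[1, 0, 1], [1, 1, -2], [1, 0, 0]], D = diag(4, -1, 0), P⁻¹ = [[0, 0, 1], [2, 1, -3], [1, 0, -1]].
C³ = P·diag(64, -1, 0)·P⁻¹ = [[0, 0, 64], [-2, -1, 67], [0, 0, 64]].
The requested entry is 64.

64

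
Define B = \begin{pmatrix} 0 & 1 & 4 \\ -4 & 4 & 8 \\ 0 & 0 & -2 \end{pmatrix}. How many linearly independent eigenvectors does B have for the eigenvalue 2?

1

B − 2I = [[-2, 1, 4], [-4, 2, 8], [0, 0, -4]].
This matrix has rank 2, so its null space has dimension 3 − 2 = 1.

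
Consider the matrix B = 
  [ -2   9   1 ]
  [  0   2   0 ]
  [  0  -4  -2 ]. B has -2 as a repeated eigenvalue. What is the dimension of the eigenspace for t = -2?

B + 2I = [[0, 9, 1], [0, 4, 0], [0, -4, 0]].
This matrix has rank 2, so its null space has dimension 3 − 2 = 1.

1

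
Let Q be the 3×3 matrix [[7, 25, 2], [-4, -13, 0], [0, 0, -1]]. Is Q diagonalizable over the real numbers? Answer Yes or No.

Characteristic polynomial: p(t) = t^3 + 7t^2 + 15t + 9 = (t + 1)(t + 3)^2.
t = -3 has algebraic multiplicity 2; rank(Q + 3I) = 2, so geometric multiplicity = 1.
Geometric multiplicity < algebraic multiplicity, so Q is not diagonalizable.

No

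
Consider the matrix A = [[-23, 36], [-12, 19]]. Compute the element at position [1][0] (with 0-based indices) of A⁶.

Characteristic polynomial: r^2 + 4r - 5 = (r - 1)(r + 5), so the eigenvalues are -5, 1.
r=-5: eigenvector (2, 1).
r=1: eigenvector (-3, -2).
P = [[2, -3], [1, -2]], D = diag(-5, 1), P⁻¹ = [[2, -3], [1, -2]].
A⁶ = P·diag(15625, 1)·P⁻¹ = [[62497, -93744], [31248, -46871]].
The requested entry is 31248.

31248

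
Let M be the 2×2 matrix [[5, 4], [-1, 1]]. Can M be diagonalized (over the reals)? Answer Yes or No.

Characteristic polynomial: p(t) = t^2 - 6t + 9 = (t - 3)^2.
t = 3 has algebraic multiplicity 2; rank(M − 3I) = 1, so geometric multiplicity = 1.
Geometric multiplicity < algebraic multiplicity, so M is not diagonalizable.

No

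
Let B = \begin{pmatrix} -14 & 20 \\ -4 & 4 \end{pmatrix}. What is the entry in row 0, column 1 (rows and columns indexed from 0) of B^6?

Characteristic polynomial: r^2 + 10r + 24 = (r + 4)(r + 6), so the eigenvalues are -6, -4.
r=-4: eigenvector (2, 1).
r=-6: eigenvector (5, 2).
P = [[2, 5], [1, 2]], D = diag(-4, -6), P⁻¹ = [[-2, 5], [1, -2]].
B⁶ = P·diag(4096, 46656)·P⁻¹ = [[216896, -425600], [85120, -166144]].
The requested entry is -425600.

-425600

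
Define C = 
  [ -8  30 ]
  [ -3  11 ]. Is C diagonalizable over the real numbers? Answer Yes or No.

Yes

Characteristic polynomial: p(s) = s^2 - 3s + 2 = (s - 2)(s - 1).
All 2 eigenvalues are distinct, so C is diagonalizable.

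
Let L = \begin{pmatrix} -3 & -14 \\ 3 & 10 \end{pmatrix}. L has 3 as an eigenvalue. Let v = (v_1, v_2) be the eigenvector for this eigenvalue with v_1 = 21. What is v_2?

L − 3I = [[-6, -14], [3, 7]].
Solving (L − 3I)v = 0 gives the eigenspace spanned by (21, -9).
With v_1 = 21, v = (21, -9), so v_2 = -9.

-9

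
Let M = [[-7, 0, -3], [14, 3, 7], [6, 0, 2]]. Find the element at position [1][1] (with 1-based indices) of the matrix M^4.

511

Characteristic polynomial: λ^3 + 2λ^2 - 11λ - 12 = (λ - 3)(λ + 1)(λ + 4), so the eigenvalues are -4, -1, 3.
λ=-1: eigenvector (1, 0, -2).
λ=3: eigenvector (0, 1, 0).
λ=-4: eigenvector (1, -1, -1).
P = [[1, 0, 1], [0, 1, -1], [-2, 0, -1]], D = diag(-1, 3, -4), P⁻¹ = [[-1, 0, -1], [2, 1, 1], [2, 0, 1]].
M⁴ = P·diag(1, 81, 256)·P⁻¹ = [[511, 0, 255], [-350, 81, -175], [-510, 0, -254]].
The requested entry is 511.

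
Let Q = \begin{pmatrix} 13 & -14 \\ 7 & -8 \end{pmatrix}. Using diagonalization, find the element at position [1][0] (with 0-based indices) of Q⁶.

46655

Characteristic polynomial: t^2 - 5t - 6 = (t - 6)(t + 1), so the eigenvalues are -1, 6.
t=6: eigenvector (2, 1).
t=-1: eigenvector (-1, -1).
P = [[2, -1], [1, -1]], D = diag(6, -1), P⁻¹ = [[1, -1], [1, -2]].
Q⁶ = P·diag(46656, 1)·P⁻¹ = [[93311, -93310], [46655, -46654]].
The requested entry is 46655.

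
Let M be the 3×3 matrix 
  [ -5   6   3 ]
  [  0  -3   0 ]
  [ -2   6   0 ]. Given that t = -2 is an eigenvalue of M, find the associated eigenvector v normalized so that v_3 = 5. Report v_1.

5

M + 2I = [[-3, 6, 3], [0, -1, 0], [-2, 6, 2]].
Solving (M + 2I)v = 0 gives the eigenspace spanned by (5, 0, 5).
With v_3 = 5, v = (5, 0, 5), so v_1 = 5.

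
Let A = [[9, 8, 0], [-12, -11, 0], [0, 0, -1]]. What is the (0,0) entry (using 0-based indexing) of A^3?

Characteristic polynomial: λ^3 + 3λ^2 - λ - 3 = (λ - 1)(λ + 1)(λ + 3), so the eigenvalues are -3, -1, 1.
λ=-3: eigenvector (-2, 3, 0).
λ=1: eigenvector (-1, 1, 0).
λ=-1: eigenvector (0, 0, 1).
P = [[-2, -1, 0], [3, 1, 0], [0, 0, 1]], D = diag(-3, 1, -1), P⁻¹ = [[1, 1, 0], [-3, -2, 0], [0, 0, 1]].
A³ = P·diag(-27, 1, -1)·P⁻¹ = [[57, 56, 0], [-84, -83, 0], [0, 0, -1]].
The requested entry is 57.

57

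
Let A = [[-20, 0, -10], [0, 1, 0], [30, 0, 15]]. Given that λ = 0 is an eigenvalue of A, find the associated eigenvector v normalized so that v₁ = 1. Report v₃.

A = [[-20, 0, -10], [0, 1, 0], [30, 0, 15]].
Solving (A)v = 0 gives the eigenspace spanned by (1, 0, -2).
With v₁ = 1, v = (1, 0, -2), so v₃ = -2.

-2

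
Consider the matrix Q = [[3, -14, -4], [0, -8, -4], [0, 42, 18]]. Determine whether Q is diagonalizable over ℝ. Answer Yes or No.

Characteristic polynomial: p(r) = r^3 - 13r^2 + 54r - 72 = (r - 6)(r - 4)(r - 3).
All 3 eigenvalues are distinct, so Q is diagonalizable.

Yes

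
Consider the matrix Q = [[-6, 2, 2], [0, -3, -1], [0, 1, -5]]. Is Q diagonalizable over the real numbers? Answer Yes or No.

No

Characteristic polynomial: p(t) = t^3 + 14t^2 + 64t + 96 = (t + 4)^2(t + 6).
t = -4 has algebraic multiplicity 2; rank(Q + 4I) = 2, so geometric multiplicity = 1.
Geometric multiplicity < algebraic multiplicity, so Q is not diagonalizable.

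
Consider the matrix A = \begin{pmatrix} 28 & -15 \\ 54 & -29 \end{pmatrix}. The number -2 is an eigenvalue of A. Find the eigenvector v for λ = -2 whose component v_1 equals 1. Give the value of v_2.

2

A + 2I = [[30, -15], [54, -27]].
Solving (A + 2I)v = 0 gives the eigenspace spanned by (1, 2).
With v_1 = 1, v = (1, 2), so v_2 = 2.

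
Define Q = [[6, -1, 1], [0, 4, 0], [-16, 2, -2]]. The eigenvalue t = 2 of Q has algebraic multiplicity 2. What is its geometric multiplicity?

Q − 2I = [[4, -1, 1], [0, 2, 0], [-16, 2, -4]].
This matrix has rank 2, so its null space has dimension 3 − 2 = 1.

1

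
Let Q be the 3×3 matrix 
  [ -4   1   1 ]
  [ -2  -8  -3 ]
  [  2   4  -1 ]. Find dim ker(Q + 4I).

Q + 4I = [[0, 1, 1], [-2, -4, -3], [2, 4, 3]].
This matrix has rank 2, so its null space has dimension 3 − 2 = 1.

1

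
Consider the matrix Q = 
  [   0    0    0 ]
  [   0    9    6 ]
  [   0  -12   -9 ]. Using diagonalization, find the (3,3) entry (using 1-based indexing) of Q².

9

Characteristic polynomial: t^3 - 9t = t(t - 3)(t + 3), so the eigenvalues are -3, 0, 3.
t=0: eigenvector (1, 0, 0).
t=-3: eigenvector (0, -1, 2).
t=3: eigenvector (0, 1, -1).
P = [[1, 0, 0], [0, -1, 1], [0, 2, -1]], D = diag(0, -3, 3), P⁻¹ = [[1, 0, 0], [0, 1, 1], [0, 2, 1]].
Q² = P·diag(0, 9, 9)·P⁻¹ = [[0, 0, 0], [0, 9, 0], [0, 0, 9]].
The requested entry is 9.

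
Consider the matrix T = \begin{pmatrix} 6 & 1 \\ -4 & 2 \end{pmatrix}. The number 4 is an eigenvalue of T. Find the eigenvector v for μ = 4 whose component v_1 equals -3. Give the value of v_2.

T − 4I = [[2, 1], [-4, -2]].
Solving (T − 4I)v = 0 gives the eigenspace spanned by (-3, 6).
With v_1 = -3, v = (-3, 6), so v_2 = 6.

6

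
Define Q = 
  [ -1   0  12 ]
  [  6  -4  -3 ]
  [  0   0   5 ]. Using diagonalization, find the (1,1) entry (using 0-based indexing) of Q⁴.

256

Characteristic polynomial: r^3 - 21r - 20 = (r - 5)(r + 1)(r + 4), so the eigenvalues are -4, -1, 5.
r=-1: eigenvector (1, 2, 0).
r=-4: eigenvector (0, 1, 0).
r=5: eigenvector (2, 1, 1).
P = [[1, 0, 2], [2, 1, 1], [0, 0, 1]], D = diag(-1, -4, 5), P⁻¹ = [[1, 0, -2], [-2, 1, 3], [0, 0, 1]].
Q⁴ = P·diag(1, 256, 625)·P⁻¹ = [[1, 0, 1248], [-510, 256, 1389], [0, 0, 625]].
The requested entry is 256.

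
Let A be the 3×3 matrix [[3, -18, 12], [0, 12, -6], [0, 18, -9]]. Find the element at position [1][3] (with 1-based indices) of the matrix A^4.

Characteristic polynomial: t^3 - 6t^2 + 9t = t(t - 3)^2, so the eigenvalues are 0, 3, 3.
t=3: eigenvector (1, 0, 0).
t=3: eigenvector (4, -2, -3).
t=0: eigenvector (-2, 1, 2).
P = [[1, 4, -2], [0, -2, 1], [0, -3, 2]], D = diag(3, 3, 0), P⁻¹ = [[1, 2, 0], [0, -2, 1], [0, -3, 2]].
A⁴ = P·diag(81, 81, 0)·P⁻¹ = [[81, -486, 324], [0, 324, -162], [0, 486, -243]].
The requested entry is 324.

324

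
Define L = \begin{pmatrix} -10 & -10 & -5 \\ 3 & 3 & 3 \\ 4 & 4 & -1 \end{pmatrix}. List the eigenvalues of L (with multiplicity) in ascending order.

Characteristic polynomial: p(μ) = μ^3 + 8μ^2 + 15μ = μ(μ + 3)(μ + 5).
Roots (with multiplicity): -5, -3, 0.

-5, -3, 0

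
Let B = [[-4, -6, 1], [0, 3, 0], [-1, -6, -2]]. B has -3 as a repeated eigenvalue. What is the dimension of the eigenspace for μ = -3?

1

B + 3I = [[-1, -6, 1], [0, 6, 0], [-1, -6, 1]].
This matrix has rank 2, so its null space has dimension 3 − 2 = 1.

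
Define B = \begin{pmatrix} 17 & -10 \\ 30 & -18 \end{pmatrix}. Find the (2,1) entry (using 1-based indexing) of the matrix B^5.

1650

Characteristic polynomial: t^2 + t - 6 = (t - 2)(t + 3), so the eigenvalues are -3, 2.
t=-3: eigenvector (-1, -2).
t=2: eigenvector (2, 3).
P = [[-1, 2], [-2, 3]], D = diag(-3, 2), P⁻¹ = [[3, -2], [2, -1]].
B⁵ = P·diag(-243, 32)·P⁻¹ = [[857, -550], [1650, -1068]].
The requested entry is 1650.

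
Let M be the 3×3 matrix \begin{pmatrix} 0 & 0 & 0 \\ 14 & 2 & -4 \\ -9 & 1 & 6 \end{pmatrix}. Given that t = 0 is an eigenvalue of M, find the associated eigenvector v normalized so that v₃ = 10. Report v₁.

5

M = [[0, 0, 0], [14, 2, -4], [-9, 1, 6]].
Solving (M)v = 0 gives the eigenspace spanned by (5, -15, 10).
With v₃ = 10, v = (5, -15, 10), so v₁ = 5.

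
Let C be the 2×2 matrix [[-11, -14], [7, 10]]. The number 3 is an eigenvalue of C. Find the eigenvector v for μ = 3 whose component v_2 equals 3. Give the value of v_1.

-3

C − 3I = [[-14, -14], [7, 7]].
Solving (C − 3I)v = 0 gives the eigenspace spanned by (-3, 3).
With v_2 = 3, v = (-3, 3), so v_1 = -3.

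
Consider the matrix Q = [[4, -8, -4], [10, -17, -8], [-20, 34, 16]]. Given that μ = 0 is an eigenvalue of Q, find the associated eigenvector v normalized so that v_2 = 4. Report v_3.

-6

Q = [[4, -8, -4], [10, -17, -8], [-20, 34, 16]].
Solving (Q)v = 0 gives the eigenspace spanned by (2, 4, -6).
With v_2 = 4, v = (2, 4, -6), so v_3 = -6.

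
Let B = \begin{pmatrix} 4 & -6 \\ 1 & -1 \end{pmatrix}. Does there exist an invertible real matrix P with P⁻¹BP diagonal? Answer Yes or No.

Characteristic polynomial: p(s) = s^2 - 3s + 2 = (s - 2)(s - 1).
All 2 eigenvalues are distinct, so B is diagonalizable.

Yes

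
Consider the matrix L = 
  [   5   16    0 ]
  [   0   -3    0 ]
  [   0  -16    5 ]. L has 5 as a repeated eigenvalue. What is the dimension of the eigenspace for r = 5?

L − 5I = [[0, 16, 0], [0, -8, 0], [0, -16, 0]].
This matrix has rank 1, so its null space has dimension 3 − 1 = 2.

2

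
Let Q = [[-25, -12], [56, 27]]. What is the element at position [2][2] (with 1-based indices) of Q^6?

5097

Characteristic polynomial: r^2 - 2r - 3 = (r - 3)(r + 1), so the eigenvalues are -1, 3.
r=3: eigenvector (-3, 7).
r=-1: eigenvector (1, -2).
P = [[-3, 1], [7, -2]], D = diag(3, -1), P⁻¹ = [[2, 1], [7, 3]].
Q⁶ = P·diag(729, 1)·P⁻¹ = [[-4367, -2184], [10192, 5097]].
The requested entry is 5097.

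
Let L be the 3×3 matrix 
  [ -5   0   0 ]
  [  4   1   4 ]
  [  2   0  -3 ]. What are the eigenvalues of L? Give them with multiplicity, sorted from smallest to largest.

-5, -3, 1

Characteristic polynomial: p(s) = s^3 + 7s^2 + 7s - 15 = (s - 1)(s + 3)(s + 5).
Roots (with multiplicity): -5, -3, 1.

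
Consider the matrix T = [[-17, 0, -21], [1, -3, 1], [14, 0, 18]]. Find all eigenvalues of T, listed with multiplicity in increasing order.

Characteristic polynomial: p(μ) = μ^3 + 2μ^2 - 15μ - 36 = (μ - 4)(μ + 3)^2.
Roots (with multiplicity): -3, -3, 4.

-3, -3, 4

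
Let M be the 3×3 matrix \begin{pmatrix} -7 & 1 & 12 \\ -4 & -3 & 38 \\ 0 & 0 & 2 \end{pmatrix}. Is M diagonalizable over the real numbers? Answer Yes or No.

Characteristic polynomial: p(μ) = μ^3 + 8μ^2 + 5μ - 50 = (μ - 2)(μ + 5)^2.
μ = -5 has algebraic multiplicity 2; rank(M + 5I) = 2, so geometric multiplicity = 1.
Geometric multiplicity < algebraic multiplicity, so M is not diagonalizable.

No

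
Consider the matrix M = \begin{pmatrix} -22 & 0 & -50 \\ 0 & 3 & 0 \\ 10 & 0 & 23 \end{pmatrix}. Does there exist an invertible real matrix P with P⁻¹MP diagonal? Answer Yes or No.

Characteristic polynomial: p(μ) = μ^3 - 4μ^2 - 3μ + 18 = (μ - 3)^2(μ + 2).
μ = 3 has algebraic multiplicity 2; rank(M − 3I) = 1, so geometric multiplicity = 2.
Every eigenvalue has geometric = algebraic multiplicity, so M is diagonalizable.

Yes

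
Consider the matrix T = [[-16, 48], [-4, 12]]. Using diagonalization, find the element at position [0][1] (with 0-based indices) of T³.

Characteristic polynomial: r^2 + 4r = r(r + 4), so the eigenvalues are -4, 0.
r=0: eigenvector (3, 1).
r=-4: eigenvector (4, 1).
P = [[3, 4], [1, 1]], D = diag(0, -4), P⁻¹ = [[-1, 4], [1, -3]].
T³ = P·diag(0, -64)·P⁻¹ = [[-256, 768], [-64, 192]].
The requested entry is 768.

768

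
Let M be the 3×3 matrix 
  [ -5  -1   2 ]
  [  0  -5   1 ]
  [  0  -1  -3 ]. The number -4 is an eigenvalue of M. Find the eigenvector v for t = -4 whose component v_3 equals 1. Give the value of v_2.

M + 4I = [[-1, -1, 2], [0, -1, 1], [0, -1, 1]].
Solving (M + 4I)v = 0 gives the eigenspace spanned by (1, 1, 1).
With v_3 = 1, v = (1, 1, 1), so v_2 = 1.

1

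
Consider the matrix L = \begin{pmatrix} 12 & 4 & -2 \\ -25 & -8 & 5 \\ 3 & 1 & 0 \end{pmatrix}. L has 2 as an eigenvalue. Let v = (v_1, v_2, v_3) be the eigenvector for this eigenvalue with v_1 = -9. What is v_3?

-3

L − 2I = [[10, 4, -2], [-25, -10, 5], [3, 1, -2]].
Solving (L − 2I)v = 0 gives the eigenspace spanned by (-9, 21, -3).
With v_1 = -9, v = (-9, 21, -3), so v_3 = -3.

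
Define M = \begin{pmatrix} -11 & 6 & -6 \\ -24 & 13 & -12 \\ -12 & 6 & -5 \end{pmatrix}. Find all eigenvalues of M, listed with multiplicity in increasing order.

-5, 1, 1

Characteristic polynomial: p(λ) = λ^3 + 3λ^2 - 9λ + 5 = (λ - 1)^2(λ + 5).
Roots (with multiplicity): -5, 1, 1.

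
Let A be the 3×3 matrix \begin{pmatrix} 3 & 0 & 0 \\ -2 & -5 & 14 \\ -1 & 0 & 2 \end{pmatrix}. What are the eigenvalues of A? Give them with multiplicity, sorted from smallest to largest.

Characteristic polynomial: p(t) = t^3 - 19t + 30 = (t - 3)(t - 2)(t + 5).
Roots (with multiplicity): -5, 2, 3.

-5, 2, 3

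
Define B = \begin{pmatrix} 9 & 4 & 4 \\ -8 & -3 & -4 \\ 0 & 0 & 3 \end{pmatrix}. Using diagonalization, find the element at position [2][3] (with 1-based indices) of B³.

Characteristic polynomial: r^3 - 9r^2 + 23r - 15 = (r - 5)(r - 3)(r - 1), so the eigenvalues are 1, 3, 5.
r=1: eigenvector (-1, 2, 0).
r=5: eigenvector (-1, 1, 0).
r=3: eigenvector (-2, 2, 1).
P = [[-1, -1, -2], [2, 1, 2], [0, 0, 1]], D = diag(1, 5, 3), P⁻¹ = [[1, 1, 0], [-2, -1, -2], [0, 0, 1]].
B³ = P·diag(1, 125, 27)·P⁻¹ = [[249, 124, 196], [-248, -123, -196], [0, 0, 27]].
The requested entry is -196.

-196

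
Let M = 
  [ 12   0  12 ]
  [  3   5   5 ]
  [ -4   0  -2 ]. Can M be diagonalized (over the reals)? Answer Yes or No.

Characteristic polynomial: p(r) = r^3 - 15r^2 + 74r - 120 = (r - 6)(r - 5)(r - 4).
All 3 eigenvalues are distinct, so M is diagonalizable.

Yes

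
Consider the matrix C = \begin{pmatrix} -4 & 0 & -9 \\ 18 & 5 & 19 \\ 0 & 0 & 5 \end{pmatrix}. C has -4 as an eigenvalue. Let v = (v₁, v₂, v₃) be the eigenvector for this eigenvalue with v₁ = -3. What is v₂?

C + 4I = [[0, 0, -9], [18, 9, 19], [0, 0, 9]].
Solving (C + 4I)v = 0 gives the eigenspace spanned by (-3, 6, 0).
With v₁ = -3, v = (-3, 6, 0), so v₂ = 6.

6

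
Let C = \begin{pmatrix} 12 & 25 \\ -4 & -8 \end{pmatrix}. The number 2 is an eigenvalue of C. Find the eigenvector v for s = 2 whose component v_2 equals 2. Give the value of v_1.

C − 2I = [[10, 25], [-4, -10]].
Solving (C − 2I)v = 0 gives the eigenspace spanned by (-5, 2).
With v_2 = 2, v = (-5, 2), so v_1 = -5.

-5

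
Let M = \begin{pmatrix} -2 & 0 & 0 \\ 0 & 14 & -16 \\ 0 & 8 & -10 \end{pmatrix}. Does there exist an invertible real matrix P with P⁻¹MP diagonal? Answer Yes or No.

Characteristic polynomial: p(λ) = λ^3 - 2λ^2 - 20λ - 24 = (λ - 6)(λ + 2)^2.
λ = -2 has algebraic multiplicity 2; rank(M + 2I) = 1, so geometric multiplicity = 2.
Every eigenvalue has geometric = algebraic multiplicity, so M is diagonalizable.

Yes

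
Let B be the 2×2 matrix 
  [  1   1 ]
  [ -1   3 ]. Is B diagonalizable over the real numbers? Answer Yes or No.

Characteristic polynomial: p(λ) = λ^2 - 4λ + 4 = (λ - 2)^2.
λ = 2 has algebraic multiplicity 2; rank(B − 2I) = 1, so geometric multiplicity = 1.
Geometric multiplicity < algebraic multiplicity, so B is not diagonalizable.

No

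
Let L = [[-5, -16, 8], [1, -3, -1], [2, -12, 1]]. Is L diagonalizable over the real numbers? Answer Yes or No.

No

Characteristic polynomial: p(t) = t^3 + 7t^2 - 5t - 75 = (t - 3)(t + 5)^2.
t = -5 has algebraic multiplicity 2; rank(L + 5I) = 2, so geometric multiplicity = 1.
Geometric multiplicity < algebraic multiplicity, so L is not diagonalizable.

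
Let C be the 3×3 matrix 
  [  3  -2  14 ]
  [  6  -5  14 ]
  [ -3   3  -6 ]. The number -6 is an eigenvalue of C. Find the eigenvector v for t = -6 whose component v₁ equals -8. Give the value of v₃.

C + 6I = [[9, -2, 14], [6, 1, 14], [-3, 3, 0]].
Solving (C + 6I)v = 0 gives the eigenspace spanned by (-8, -8, 4).
With v₁ = -8, v = (-8, -8, 4), so v₃ = 4.

4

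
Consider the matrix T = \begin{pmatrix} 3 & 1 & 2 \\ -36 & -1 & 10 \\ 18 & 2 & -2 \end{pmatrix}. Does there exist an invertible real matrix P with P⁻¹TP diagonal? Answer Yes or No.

No

Characteristic polynomial: p(r) = r^3 - 27r + 54 = (r - 3)^2(r + 6).
r = 3 has algebraic multiplicity 2; rank(T − 3I) = 2, so geometric multiplicity = 1.
Geometric multiplicity < algebraic multiplicity, so T is not diagonalizable.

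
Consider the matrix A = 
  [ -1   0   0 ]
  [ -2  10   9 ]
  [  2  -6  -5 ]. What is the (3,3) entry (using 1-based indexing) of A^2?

Characteristic polynomial: r^3 - 4r^2 - r + 4 = (r - 4)(r - 1)(r + 1), so the eigenvalues are -1, 1, 4.
r=4: eigenvector (0, 3, -2).
r=-1: eigenvector (1, 1, -1).
r=1: eigenvector (0, -1, 1).
P = [[0, 1, 0], [3, 1, -1], [-2, -1, 1]], D = diag(4, -1, 1), P⁻¹ = [[0, 1, 1], [1, 0, 0], [1, 2, 3]].
A² = P·diag(16, 1, 1)·P⁻¹ = [[1, 0, 0], [0, 46, 45], [0, -30, -29]].
The requested entry is -29.

-29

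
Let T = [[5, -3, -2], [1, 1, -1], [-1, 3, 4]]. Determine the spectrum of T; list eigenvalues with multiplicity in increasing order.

3, 3, 4

Characteristic polynomial: p(s) = s^3 - 10s^2 + 33s - 36 = (s - 4)(s - 3)^2.
Roots (with multiplicity): 3, 3, 4.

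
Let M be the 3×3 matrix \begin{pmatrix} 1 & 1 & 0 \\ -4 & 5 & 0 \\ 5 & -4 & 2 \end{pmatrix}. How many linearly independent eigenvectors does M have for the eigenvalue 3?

M − 3I = [[-2, 1, 0], [-4, 2, 0], [5, -4, -1]].
This matrix has rank 2, so its null space has dimension 3 − 2 = 1.

1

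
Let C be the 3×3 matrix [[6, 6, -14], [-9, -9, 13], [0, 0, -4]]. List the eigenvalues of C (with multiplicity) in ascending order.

-4, -3, 0

Characteristic polynomial: p(r) = r^3 + 7r^2 + 12r = r(r + 3)(r + 4).
Roots (with multiplicity): -4, -3, 0.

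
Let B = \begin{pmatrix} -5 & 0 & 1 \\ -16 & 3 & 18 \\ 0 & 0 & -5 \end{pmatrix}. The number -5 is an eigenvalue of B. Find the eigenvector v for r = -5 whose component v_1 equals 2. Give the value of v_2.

B + 5I = [[0, 0, 1], [-16, 8, 18], [0, 0, 0]].
Solving (B + 5I)v = 0 gives the eigenspace spanned by (2, 4, 0).
With v_1 = 2, v = (2, 4, 0), so v_2 = 4.

4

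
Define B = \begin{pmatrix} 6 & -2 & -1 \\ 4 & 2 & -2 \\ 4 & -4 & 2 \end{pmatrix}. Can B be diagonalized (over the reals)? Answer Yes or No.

Characteristic polynomial: p(μ) = μ^3 - 10μ^2 + 32μ - 32 = (μ - 4)^2(μ - 2).
μ = 4 has algebraic multiplicity 2; rank(B − 4I) = 2, so geometric multiplicity = 1.
Geometric multiplicity < algebraic multiplicity, so B is not diagonalizable.

No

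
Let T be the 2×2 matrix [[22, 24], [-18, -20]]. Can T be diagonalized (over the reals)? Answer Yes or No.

Characteristic polynomial: p(μ) = μ^2 - 2μ - 8 = (μ - 4)(μ + 2).
All 2 eigenvalues are distinct, so T is diagonalizable.

Yes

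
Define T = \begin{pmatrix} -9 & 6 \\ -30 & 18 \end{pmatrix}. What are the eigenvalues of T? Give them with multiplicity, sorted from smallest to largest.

Characteristic polynomial: p(μ) = μ^2 - 9μ + 18 = (μ - 6)(μ - 3).
Roots (with multiplicity): 3, 6.

3, 6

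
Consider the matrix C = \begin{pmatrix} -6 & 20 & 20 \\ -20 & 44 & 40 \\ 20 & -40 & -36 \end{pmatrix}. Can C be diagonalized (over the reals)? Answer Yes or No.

Characteristic polynomial: p(μ) = μ^3 - 2μ^2 - 32μ + 96 = (μ - 4)^2(μ + 6).
μ = 4 has algebraic multiplicity 2; rank(C − 4I) = 1, so geometric multiplicity = 2.
Every eigenvalue has geometric = algebraic multiplicity, so C is diagonalizable.

Yes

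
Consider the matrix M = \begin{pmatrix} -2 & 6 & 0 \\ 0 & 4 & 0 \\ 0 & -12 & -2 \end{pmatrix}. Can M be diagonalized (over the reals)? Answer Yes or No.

Characteristic polynomial: p(s) = s^3 - 12s - 16 = (s - 4)(s + 2)^2.
s = -2 has algebraic multiplicity 2; rank(M + 2I) = 1, so geometric multiplicity = 2.
Every eigenvalue has geometric = algebraic multiplicity, so M is diagonalizable.

Yes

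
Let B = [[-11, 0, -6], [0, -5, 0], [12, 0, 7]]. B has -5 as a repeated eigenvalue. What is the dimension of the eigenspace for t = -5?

B + 5I = [[-6, 0, -6], [0, 0, 0], [12, 0, 12]].
This matrix has rank 1, so its null space has dimension 3 − 1 = 2.

2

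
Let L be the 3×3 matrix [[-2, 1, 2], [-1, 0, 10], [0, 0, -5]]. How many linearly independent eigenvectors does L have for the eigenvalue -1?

L + 1I = [[-1, 1, 2], [-1, 1, 10], [0, 0, -4]].
This matrix has rank 2, so its null space has dimension 3 − 2 = 1.

1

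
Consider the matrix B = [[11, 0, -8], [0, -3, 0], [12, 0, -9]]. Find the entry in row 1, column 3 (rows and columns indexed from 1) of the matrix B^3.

-56

Characteristic polynomial: λ^3 + λ^2 - 9λ - 9 = (λ - 3)(λ + 1)(λ + 3), so the eigenvalues are -3, -1, 3.
λ=3: eigenvector (1, 0, 1).
λ=-3: eigenvector (0, 1, 0).
λ=-1: eigenvector (2, 0, 3).
P = [[1, 0, 2], [0, 1, 0], [1, 0, 3]], D = diag(3, -3, -1), P⁻¹ = [[3, 0, -2], [0, 1, 0], [-1, 0, 1]].
B³ = P·diag(27, -27, -1)·P⁻¹ = [[83, 0, -56], [0, -27, 0], [84, 0, -57]].
The requested entry is -56.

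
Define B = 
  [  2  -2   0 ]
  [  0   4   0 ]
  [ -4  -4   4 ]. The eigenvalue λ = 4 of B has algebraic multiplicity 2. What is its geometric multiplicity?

B − 4I = [[-2, -2, 0], [0, 0, 0], [-4, -4, 0]].
This matrix has rank 1, so its null space has dimension 3 − 1 = 2.

2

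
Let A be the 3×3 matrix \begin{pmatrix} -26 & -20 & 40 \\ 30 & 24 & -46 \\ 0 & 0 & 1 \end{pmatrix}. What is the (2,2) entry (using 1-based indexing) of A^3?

Characteristic polynomial: r^3 + r^2 - 26r + 24 = (r - 4)(r - 1)(r + 6), so the eigenvalues are -6, 1, 4.
r=-6: eigenvector (1, -1, 0).
r=4: eigenvector (-2, 3, 0).
r=1: eigenvector (0, 2, 1).
P = [[1, -2, 0], [-1, 3, 2], [0, 0, 1]], D = diag(-6, 4, 1), P⁻¹ = [[3, 2, -4], [1, 1, -2], [0, 0, 1]].
A³ = P·diag(-216, 64, 1)·P⁻¹ = [[-776, -560, 1120], [840, 624, -1246], [0, 0, 1]].
The requested entry is 624.

624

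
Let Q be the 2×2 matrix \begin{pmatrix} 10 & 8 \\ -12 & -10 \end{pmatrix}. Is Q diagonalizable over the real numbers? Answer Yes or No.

Characteristic polynomial: p(s) = s^2 - 4 = (s - 2)(s + 2).
All 2 eigenvalues are distinct, so Q is diagonalizable.

Yes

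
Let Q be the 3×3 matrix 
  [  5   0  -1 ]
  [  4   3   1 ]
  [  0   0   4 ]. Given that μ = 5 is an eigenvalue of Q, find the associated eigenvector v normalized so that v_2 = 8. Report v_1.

Q − 5I = [[0, 0, -1], [4, -2, 1], [0, 0, -1]].
Solving (Q − 5I)v = 0 gives the eigenspace spanned by (4, 8, 0).
With v_2 = 8, v = (4, 8, 0), so v_1 = 4.

4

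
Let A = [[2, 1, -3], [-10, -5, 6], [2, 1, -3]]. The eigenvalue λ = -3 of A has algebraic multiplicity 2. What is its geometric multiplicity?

A + 3I = [[5, 1, -3], [-10, -2, 6], [2, 1, 0]].
This matrix has rank 2, so its null space has dimension 3 − 2 = 1.

1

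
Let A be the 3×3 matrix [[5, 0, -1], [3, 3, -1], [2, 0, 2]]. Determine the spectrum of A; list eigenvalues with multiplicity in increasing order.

Characteristic polynomial: p(t) = t^3 - 10t^2 + 33t - 36 = (t - 4)(t - 3)^2.
Roots (with multiplicity): 3, 3, 4.

3, 3, 4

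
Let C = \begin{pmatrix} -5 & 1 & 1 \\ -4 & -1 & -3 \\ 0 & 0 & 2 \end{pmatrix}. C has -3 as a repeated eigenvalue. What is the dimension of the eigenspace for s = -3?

1

C + 3I = [[-2, 1, 1], [-4, 2, -3], [0, 0, 5]].
This matrix has rank 2, so its null space has dimension 3 − 2 = 1.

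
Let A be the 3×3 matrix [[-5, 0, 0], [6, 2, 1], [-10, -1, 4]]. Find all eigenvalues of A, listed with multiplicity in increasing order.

Characteristic polynomial: p(s) = s^3 - s^2 - 21s + 45 = (s - 3)^2(s + 5).
Roots (with multiplicity): -5, 3, 3.

-5, 3, 3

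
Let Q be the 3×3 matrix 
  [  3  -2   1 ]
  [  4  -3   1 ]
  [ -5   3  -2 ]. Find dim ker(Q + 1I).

Q + 1I = [[4, -2, 1], [4, -2, 1], [-5, 3, -1]].
This matrix has rank 2, so its null space has dimension 3 − 2 = 1.

1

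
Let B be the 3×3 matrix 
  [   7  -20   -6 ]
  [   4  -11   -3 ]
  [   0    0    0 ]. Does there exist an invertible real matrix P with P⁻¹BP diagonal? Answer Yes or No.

Yes

Characteristic polynomial: p(μ) = μ^3 + 4μ^2 + 3μ = μ(μ + 1)(μ + 3).
All 3 eigenvalues are distinct, so B is diagonalizable.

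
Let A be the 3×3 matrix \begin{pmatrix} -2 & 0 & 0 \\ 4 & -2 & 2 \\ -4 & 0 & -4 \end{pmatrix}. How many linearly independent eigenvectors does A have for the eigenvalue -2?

A + 2I = [[0, 0, 0], [4, 0, 2], [-4, 0, -2]].
This matrix has rank 1, so its null space has dimension 3 − 1 = 2.

2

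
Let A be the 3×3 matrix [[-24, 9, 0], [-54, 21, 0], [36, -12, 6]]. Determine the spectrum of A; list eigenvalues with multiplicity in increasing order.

-6, 3, 6

Characteristic polynomial: p(λ) = λ^3 - 3λ^2 - 36λ + 108 = (λ - 6)(λ - 3)(λ + 6).
Roots (with multiplicity): -6, 3, 6.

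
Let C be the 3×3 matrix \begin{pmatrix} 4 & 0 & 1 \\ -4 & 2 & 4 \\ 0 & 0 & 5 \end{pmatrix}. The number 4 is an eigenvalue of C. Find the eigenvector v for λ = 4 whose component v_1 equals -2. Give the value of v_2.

4

C − 4I = [[0, 0, 1], [-4, -2, 4], [0, 0, 1]].
Solving (C − 4I)v = 0 gives the eigenspace spanned by (-2, 4, 0).
With v_1 = -2, v = (-2, 4, 0), so v_2 = 4.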